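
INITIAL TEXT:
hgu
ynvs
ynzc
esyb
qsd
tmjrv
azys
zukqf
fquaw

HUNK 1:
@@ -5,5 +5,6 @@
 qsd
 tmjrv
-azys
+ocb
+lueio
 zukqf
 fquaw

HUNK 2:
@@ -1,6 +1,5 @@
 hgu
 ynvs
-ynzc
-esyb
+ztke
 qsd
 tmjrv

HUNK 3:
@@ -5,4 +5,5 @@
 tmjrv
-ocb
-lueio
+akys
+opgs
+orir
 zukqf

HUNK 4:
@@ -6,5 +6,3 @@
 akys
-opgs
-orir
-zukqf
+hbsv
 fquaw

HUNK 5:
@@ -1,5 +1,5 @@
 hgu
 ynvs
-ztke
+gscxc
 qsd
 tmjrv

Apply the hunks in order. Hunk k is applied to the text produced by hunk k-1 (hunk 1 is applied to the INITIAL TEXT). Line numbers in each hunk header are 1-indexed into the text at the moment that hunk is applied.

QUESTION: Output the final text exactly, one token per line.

Answer: hgu
ynvs
gscxc
qsd
tmjrv
akys
hbsv
fquaw

Derivation:
Hunk 1: at line 5 remove [azys] add [ocb,lueio] -> 10 lines: hgu ynvs ynzc esyb qsd tmjrv ocb lueio zukqf fquaw
Hunk 2: at line 1 remove [ynzc,esyb] add [ztke] -> 9 lines: hgu ynvs ztke qsd tmjrv ocb lueio zukqf fquaw
Hunk 3: at line 5 remove [ocb,lueio] add [akys,opgs,orir] -> 10 lines: hgu ynvs ztke qsd tmjrv akys opgs orir zukqf fquaw
Hunk 4: at line 6 remove [opgs,orir,zukqf] add [hbsv] -> 8 lines: hgu ynvs ztke qsd tmjrv akys hbsv fquaw
Hunk 5: at line 1 remove [ztke] add [gscxc] -> 8 lines: hgu ynvs gscxc qsd tmjrv akys hbsv fquaw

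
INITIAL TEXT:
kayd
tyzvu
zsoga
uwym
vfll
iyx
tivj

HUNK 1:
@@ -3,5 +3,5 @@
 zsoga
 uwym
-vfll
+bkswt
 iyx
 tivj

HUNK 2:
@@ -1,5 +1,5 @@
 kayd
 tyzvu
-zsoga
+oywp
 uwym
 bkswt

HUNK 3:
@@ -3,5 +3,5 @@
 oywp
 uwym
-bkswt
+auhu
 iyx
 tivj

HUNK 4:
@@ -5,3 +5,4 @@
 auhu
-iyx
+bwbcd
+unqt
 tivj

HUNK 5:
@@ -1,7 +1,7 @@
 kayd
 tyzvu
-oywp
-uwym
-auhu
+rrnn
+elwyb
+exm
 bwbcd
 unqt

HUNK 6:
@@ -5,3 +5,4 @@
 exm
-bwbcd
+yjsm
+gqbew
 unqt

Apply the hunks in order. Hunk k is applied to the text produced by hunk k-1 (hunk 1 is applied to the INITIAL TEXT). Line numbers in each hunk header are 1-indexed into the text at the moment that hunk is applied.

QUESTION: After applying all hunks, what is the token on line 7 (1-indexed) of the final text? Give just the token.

Hunk 1: at line 3 remove [vfll] add [bkswt] -> 7 lines: kayd tyzvu zsoga uwym bkswt iyx tivj
Hunk 2: at line 1 remove [zsoga] add [oywp] -> 7 lines: kayd tyzvu oywp uwym bkswt iyx tivj
Hunk 3: at line 3 remove [bkswt] add [auhu] -> 7 lines: kayd tyzvu oywp uwym auhu iyx tivj
Hunk 4: at line 5 remove [iyx] add [bwbcd,unqt] -> 8 lines: kayd tyzvu oywp uwym auhu bwbcd unqt tivj
Hunk 5: at line 1 remove [oywp,uwym,auhu] add [rrnn,elwyb,exm] -> 8 lines: kayd tyzvu rrnn elwyb exm bwbcd unqt tivj
Hunk 6: at line 5 remove [bwbcd] add [yjsm,gqbew] -> 9 lines: kayd tyzvu rrnn elwyb exm yjsm gqbew unqt tivj
Final line 7: gqbew

Answer: gqbew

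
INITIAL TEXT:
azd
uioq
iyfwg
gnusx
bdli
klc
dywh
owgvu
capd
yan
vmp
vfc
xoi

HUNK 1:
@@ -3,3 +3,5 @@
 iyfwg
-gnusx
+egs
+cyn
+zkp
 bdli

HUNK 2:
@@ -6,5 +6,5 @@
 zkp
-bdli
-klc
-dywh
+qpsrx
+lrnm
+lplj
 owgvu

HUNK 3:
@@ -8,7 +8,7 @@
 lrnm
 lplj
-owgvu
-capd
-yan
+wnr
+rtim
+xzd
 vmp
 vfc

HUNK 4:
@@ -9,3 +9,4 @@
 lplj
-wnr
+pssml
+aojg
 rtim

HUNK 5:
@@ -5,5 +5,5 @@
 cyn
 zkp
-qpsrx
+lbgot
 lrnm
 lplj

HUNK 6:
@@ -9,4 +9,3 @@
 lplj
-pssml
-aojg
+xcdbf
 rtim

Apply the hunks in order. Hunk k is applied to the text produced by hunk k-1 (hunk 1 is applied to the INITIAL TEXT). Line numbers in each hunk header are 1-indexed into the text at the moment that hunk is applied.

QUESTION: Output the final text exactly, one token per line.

Hunk 1: at line 3 remove [gnusx] add [egs,cyn,zkp] -> 15 lines: azd uioq iyfwg egs cyn zkp bdli klc dywh owgvu capd yan vmp vfc xoi
Hunk 2: at line 6 remove [bdli,klc,dywh] add [qpsrx,lrnm,lplj] -> 15 lines: azd uioq iyfwg egs cyn zkp qpsrx lrnm lplj owgvu capd yan vmp vfc xoi
Hunk 3: at line 8 remove [owgvu,capd,yan] add [wnr,rtim,xzd] -> 15 lines: azd uioq iyfwg egs cyn zkp qpsrx lrnm lplj wnr rtim xzd vmp vfc xoi
Hunk 4: at line 9 remove [wnr] add [pssml,aojg] -> 16 lines: azd uioq iyfwg egs cyn zkp qpsrx lrnm lplj pssml aojg rtim xzd vmp vfc xoi
Hunk 5: at line 5 remove [qpsrx] add [lbgot] -> 16 lines: azd uioq iyfwg egs cyn zkp lbgot lrnm lplj pssml aojg rtim xzd vmp vfc xoi
Hunk 6: at line 9 remove [pssml,aojg] add [xcdbf] -> 15 lines: azd uioq iyfwg egs cyn zkp lbgot lrnm lplj xcdbf rtim xzd vmp vfc xoi

Answer: azd
uioq
iyfwg
egs
cyn
zkp
lbgot
lrnm
lplj
xcdbf
rtim
xzd
vmp
vfc
xoi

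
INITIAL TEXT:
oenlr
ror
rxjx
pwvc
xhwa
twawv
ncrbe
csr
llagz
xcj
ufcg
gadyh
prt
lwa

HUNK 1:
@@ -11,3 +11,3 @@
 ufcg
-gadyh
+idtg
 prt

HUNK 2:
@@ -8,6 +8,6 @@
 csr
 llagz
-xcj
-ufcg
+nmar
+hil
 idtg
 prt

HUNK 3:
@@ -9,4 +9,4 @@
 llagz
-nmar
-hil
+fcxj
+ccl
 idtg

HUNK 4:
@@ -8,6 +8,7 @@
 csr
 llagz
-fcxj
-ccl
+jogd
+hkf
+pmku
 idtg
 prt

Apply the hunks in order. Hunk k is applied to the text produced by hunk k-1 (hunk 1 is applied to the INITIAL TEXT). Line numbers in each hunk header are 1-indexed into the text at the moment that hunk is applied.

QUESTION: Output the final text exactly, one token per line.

Answer: oenlr
ror
rxjx
pwvc
xhwa
twawv
ncrbe
csr
llagz
jogd
hkf
pmku
idtg
prt
lwa

Derivation:
Hunk 1: at line 11 remove [gadyh] add [idtg] -> 14 lines: oenlr ror rxjx pwvc xhwa twawv ncrbe csr llagz xcj ufcg idtg prt lwa
Hunk 2: at line 8 remove [xcj,ufcg] add [nmar,hil] -> 14 lines: oenlr ror rxjx pwvc xhwa twawv ncrbe csr llagz nmar hil idtg prt lwa
Hunk 3: at line 9 remove [nmar,hil] add [fcxj,ccl] -> 14 lines: oenlr ror rxjx pwvc xhwa twawv ncrbe csr llagz fcxj ccl idtg prt lwa
Hunk 4: at line 8 remove [fcxj,ccl] add [jogd,hkf,pmku] -> 15 lines: oenlr ror rxjx pwvc xhwa twawv ncrbe csr llagz jogd hkf pmku idtg prt lwa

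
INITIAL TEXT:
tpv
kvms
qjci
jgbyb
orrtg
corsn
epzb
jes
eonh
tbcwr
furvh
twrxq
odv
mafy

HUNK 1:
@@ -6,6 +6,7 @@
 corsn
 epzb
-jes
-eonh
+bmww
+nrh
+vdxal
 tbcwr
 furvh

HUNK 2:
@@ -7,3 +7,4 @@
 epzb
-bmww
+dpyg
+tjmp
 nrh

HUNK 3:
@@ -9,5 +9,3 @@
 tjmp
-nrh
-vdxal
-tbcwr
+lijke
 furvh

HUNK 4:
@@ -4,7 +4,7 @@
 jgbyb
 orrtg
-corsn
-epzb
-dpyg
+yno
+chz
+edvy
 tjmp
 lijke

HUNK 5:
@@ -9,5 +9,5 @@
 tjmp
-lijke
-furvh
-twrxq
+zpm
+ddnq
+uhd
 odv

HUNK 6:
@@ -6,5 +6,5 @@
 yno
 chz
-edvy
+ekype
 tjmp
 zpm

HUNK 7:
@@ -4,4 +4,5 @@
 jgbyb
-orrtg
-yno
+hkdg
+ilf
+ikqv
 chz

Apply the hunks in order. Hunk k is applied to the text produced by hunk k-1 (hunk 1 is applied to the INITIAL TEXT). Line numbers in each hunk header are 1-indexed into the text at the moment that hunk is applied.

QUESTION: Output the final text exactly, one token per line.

Answer: tpv
kvms
qjci
jgbyb
hkdg
ilf
ikqv
chz
ekype
tjmp
zpm
ddnq
uhd
odv
mafy

Derivation:
Hunk 1: at line 6 remove [jes,eonh] add [bmww,nrh,vdxal] -> 15 lines: tpv kvms qjci jgbyb orrtg corsn epzb bmww nrh vdxal tbcwr furvh twrxq odv mafy
Hunk 2: at line 7 remove [bmww] add [dpyg,tjmp] -> 16 lines: tpv kvms qjci jgbyb orrtg corsn epzb dpyg tjmp nrh vdxal tbcwr furvh twrxq odv mafy
Hunk 3: at line 9 remove [nrh,vdxal,tbcwr] add [lijke] -> 14 lines: tpv kvms qjci jgbyb orrtg corsn epzb dpyg tjmp lijke furvh twrxq odv mafy
Hunk 4: at line 4 remove [corsn,epzb,dpyg] add [yno,chz,edvy] -> 14 lines: tpv kvms qjci jgbyb orrtg yno chz edvy tjmp lijke furvh twrxq odv mafy
Hunk 5: at line 9 remove [lijke,furvh,twrxq] add [zpm,ddnq,uhd] -> 14 lines: tpv kvms qjci jgbyb orrtg yno chz edvy tjmp zpm ddnq uhd odv mafy
Hunk 6: at line 6 remove [edvy] add [ekype] -> 14 lines: tpv kvms qjci jgbyb orrtg yno chz ekype tjmp zpm ddnq uhd odv mafy
Hunk 7: at line 4 remove [orrtg,yno] add [hkdg,ilf,ikqv] -> 15 lines: tpv kvms qjci jgbyb hkdg ilf ikqv chz ekype tjmp zpm ddnq uhd odv mafy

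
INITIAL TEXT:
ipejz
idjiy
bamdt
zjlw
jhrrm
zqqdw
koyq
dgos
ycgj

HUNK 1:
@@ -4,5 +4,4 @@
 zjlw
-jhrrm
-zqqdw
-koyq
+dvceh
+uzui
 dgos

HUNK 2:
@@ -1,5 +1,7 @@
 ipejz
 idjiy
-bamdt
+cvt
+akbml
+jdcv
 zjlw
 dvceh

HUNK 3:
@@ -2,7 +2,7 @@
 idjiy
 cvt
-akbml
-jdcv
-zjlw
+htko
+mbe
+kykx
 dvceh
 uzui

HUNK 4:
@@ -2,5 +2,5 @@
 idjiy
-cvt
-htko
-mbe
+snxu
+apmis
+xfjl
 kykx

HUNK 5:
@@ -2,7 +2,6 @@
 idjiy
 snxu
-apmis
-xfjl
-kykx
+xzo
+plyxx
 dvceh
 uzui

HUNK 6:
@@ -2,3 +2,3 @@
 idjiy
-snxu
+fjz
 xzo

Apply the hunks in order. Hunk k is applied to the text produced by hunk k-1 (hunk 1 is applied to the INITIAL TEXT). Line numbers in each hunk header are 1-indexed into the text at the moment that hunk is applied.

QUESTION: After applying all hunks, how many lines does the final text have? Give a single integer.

Hunk 1: at line 4 remove [jhrrm,zqqdw,koyq] add [dvceh,uzui] -> 8 lines: ipejz idjiy bamdt zjlw dvceh uzui dgos ycgj
Hunk 2: at line 1 remove [bamdt] add [cvt,akbml,jdcv] -> 10 lines: ipejz idjiy cvt akbml jdcv zjlw dvceh uzui dgos ycgj
Hunk 3: at line 2 remove [akbml,jdcv,zjlw] add [htko,mbe,kykx] -> 10 lines: ipejz idjiy cvt htko mbe kykx dvceh uzui dgos ycgj
Hunk 4: at line 2 remove [cvt,htko,mbe] add [snxu,apmis,xfjl] -> 10 lines: ipejz idjiy snxu apmis xfjl kykx dvceh uzui dgos ycgj
Hunk 5: at line 2 remove [apmis,xfjl,kykx] add [xzo,plyxx] -> 9 lines: ipejz idjiy snxu xzo plyxx dvceh uzui dgos ycgj
Hunk 6: at line 2 remove [snxu] add [fjz] -> 9 lines: ipejz idjiy fjz xzo plyxx dvceh uzui dgos ycgj
Final line count: 9

Answer: 9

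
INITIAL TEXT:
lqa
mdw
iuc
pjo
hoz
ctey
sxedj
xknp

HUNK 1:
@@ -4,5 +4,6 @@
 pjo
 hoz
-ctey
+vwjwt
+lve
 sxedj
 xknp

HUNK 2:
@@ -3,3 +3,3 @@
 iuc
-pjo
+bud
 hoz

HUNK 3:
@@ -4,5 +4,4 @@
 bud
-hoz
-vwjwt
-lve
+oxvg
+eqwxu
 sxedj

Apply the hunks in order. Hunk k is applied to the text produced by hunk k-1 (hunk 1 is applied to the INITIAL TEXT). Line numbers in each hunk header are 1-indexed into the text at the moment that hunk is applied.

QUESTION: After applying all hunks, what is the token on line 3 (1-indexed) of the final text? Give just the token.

Hunk 1: at line 4 remove [ctey] add [vwjwt,lve] -> 9 lines: lqa mdw iuc pjo hoz vwjwt lve sxedj xknp
Hunk 2: at line 3 remove [pjo] add [bud] -> 9 lines: lqa mdw iuc bud hoz vwjwt lve sxedj xknp
Hunk 3: at line 4 remove [hoz,vwjwt,lve] add [oxvg,eqwxu] -> 8 lines: lqa mdw iuc bud oxvg eqwxu sxedj xknp
Final line 3: iuc

Answer: iuc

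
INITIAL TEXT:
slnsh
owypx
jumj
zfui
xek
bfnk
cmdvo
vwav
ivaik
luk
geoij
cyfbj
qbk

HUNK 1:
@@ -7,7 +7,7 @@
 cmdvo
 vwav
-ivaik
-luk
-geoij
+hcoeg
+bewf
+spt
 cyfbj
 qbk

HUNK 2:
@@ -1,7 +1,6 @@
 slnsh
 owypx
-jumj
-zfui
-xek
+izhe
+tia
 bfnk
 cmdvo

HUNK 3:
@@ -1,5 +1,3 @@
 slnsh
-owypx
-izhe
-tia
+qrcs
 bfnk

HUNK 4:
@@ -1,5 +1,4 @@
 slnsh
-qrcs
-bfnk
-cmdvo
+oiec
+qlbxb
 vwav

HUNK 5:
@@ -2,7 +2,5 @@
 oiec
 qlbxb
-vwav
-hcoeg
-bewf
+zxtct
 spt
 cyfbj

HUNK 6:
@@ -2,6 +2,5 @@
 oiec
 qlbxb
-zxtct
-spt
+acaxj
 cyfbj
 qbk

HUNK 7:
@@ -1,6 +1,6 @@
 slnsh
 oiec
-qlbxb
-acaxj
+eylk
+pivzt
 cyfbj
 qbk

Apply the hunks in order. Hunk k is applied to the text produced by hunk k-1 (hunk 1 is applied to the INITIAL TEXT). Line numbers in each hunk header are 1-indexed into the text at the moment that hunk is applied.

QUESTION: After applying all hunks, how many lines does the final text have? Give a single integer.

Answer: 6

Derivation:
Hunk 1: at line 7 remove [ivaik,luk,geoij] add [hcoeg,bewf,spt] -> 13 lines: slnsh owypx jumj zfui xek bfnk cmdvo vwav hcoeg bewf spt cyfbj qbk
Hunk 2: at line 1 remove [jumj,zfui,xek] add [izhe,tia] -> 12 lines: slnsh owypx izhe tia bfnk cmdvo vwav hcoeg bewf spt cyfbj qbk
Hunk 3: at line 1 remove [owypx,izhe,tia] add [qrcs] -> 10 lines: slnsh qrcs bfnk cmdvo vwav hcoeg bewf spt cyfbj qbk
Hunk 4: at line 1 remove [qrcs,bfnk,cmdvo] add [oiec,qlbxb] -> 9 lines: slnsh oiec qlbxb vwav hcoeg bewf spt cyfbj qbk
Hunk 5: at line 2 remove [vwav,hcoeg,bewf] add [zxtct] -> 7 lines: slnsh oiec qlbxb zxtct spt cyfbj qbk
Hunk 6: at line 2 remove [zxtct,spt] add [acaxj] -> 6 lines: slnsh oiec qlbxb acaxj cyfbj qbk
Hunk 7: at line 1 remove [qlbxb,acaxj] add [eylk,pivzt] -> 6 lines: slnsh oiec eylk pivzt cyfbj qbk
Final line count: 6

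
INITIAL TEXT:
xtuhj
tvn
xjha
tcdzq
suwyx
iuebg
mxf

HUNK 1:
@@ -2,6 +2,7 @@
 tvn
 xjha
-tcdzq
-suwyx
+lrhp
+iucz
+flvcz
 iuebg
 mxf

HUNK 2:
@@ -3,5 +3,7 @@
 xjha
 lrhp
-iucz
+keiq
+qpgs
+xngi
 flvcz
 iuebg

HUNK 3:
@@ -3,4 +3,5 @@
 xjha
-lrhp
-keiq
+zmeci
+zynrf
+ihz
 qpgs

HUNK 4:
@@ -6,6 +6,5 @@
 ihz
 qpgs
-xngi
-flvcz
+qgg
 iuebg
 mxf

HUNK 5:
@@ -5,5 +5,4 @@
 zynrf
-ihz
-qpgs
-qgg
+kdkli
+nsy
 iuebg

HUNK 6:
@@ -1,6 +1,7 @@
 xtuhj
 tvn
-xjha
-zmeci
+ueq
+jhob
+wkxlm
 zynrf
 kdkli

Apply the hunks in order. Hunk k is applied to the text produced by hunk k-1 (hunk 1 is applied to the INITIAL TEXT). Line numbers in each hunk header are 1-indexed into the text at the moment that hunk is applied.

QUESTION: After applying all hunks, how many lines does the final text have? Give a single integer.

Answer: 10

Derivation:
Hunk 1: at line 2 remove [tcdzq,suwyx] add [lrhp,iucz,flvcz] -> 8 lines: xtuhj tvn xjha lrhp iucz flvcz iuebg mxf
Hunk 2: at line 3 remove [iucz] add [keiq,qpgs,xngi] -> 10 lines: xtuhj tvn xjha lrhp keiq qpgs xngi flvcz iuebg mxf
Hunk 3: at line 3 remove [lrhp,keiq] add [zmeci,zynrf,ihz] -> 11 lines: xtuhj tvn xjha zmeci zynrf ihz qpgs xngi flvcz iuebg mxf
Hunk 4: at line 6 remove [xngi,flvcz] add [qgg] -> 10 lines: xtuhj tvn xjha zmeci zynrf ihz qpgs qgg iuebg mxf
Hunk 5: at line 5 remove [ihz,qpgs,qgg] add [kdkli,nsy] -> 9 lines: xtuhj tvn xjha zmeci zynrf kdkli nsy iuebg mxf
Hunk 6: at line 1 remove [xjha,zmeci] add [ueq,jhob,wkxlm] -> 10 lines: xtuhj tvn ueq jhob wkxlm zynrf kdkli nsy iuebg mxf
Final line count: 10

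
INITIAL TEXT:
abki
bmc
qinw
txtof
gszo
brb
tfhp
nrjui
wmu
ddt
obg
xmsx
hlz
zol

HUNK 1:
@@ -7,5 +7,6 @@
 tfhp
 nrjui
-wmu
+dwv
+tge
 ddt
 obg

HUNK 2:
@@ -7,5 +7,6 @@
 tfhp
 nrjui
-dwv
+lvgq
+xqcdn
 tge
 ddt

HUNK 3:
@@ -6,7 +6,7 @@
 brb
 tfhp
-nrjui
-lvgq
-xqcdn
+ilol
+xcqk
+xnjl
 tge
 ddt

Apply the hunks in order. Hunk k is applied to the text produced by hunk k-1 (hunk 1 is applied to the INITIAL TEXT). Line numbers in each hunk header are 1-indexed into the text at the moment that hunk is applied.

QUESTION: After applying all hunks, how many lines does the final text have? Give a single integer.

Hunk 1: at line 7 remove [wmu] add [dwv,tge] -> 15 lines: abki bmc qinw txtof gszo brb tfhp nrjui dwv tge ddt obg xmsx hlz zol
Hunk 2: at line 7 remove [dwv] add [lvgq,xqcdn] -> 16 lines: abki bmc qinw txtof gszo brb tfhp nrjui lvgq xqcdn tge ddt obg xmsx hlz zol
Hunk 3: at line 6 remove [nrjui,lvgq,xqcdn] add [ilol,xcqk,xnjl] -> 16 lines: abki bmc qinw txtof gszo brb tfhp ilol xcqk xnjl tge ddt obg xmsx hlz zol
Final line count: 16

Answer: 16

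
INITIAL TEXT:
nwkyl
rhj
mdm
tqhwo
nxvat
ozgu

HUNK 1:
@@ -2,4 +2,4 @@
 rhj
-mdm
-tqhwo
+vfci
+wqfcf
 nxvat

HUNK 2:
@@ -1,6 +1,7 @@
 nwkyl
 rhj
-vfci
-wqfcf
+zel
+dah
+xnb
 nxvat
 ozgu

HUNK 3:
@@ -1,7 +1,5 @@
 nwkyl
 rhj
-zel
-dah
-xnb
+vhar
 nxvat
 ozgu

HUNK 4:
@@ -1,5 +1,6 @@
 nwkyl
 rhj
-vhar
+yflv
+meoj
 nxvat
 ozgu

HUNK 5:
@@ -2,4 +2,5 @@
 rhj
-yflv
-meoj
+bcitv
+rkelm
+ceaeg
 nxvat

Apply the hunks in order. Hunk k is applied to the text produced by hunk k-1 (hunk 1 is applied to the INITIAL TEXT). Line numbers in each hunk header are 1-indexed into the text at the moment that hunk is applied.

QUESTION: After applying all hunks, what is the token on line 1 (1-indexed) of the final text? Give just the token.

Answer: nwkyl

Derivation:
Hunk 1: at line 2 remove [mdm,tqhwo] add [vfci,wqfcf] -> 6 lines: nwkyl rhj vfci wqfcf nxvat ozgu
Hunk 2: at line 1 remove [vfci,wqfcf] add [zel,dah,xnb] -> 7 lines: nwkyl rhj zel dah xnb nxvat ozgu
Hunk 3: at line 1 remove [zel,dah,xnb] add [vhar] -> 5 lines: nwkyl rhj vhar nxvat ozgu
Hunk 4: at line 1 remove [vhar] add [yflv,meoj] -> 6 lines: nwkyl rhj yflv meoj nxvat ozgu
Hunk 5: at line 2 remove [yflv,meoj] add [bcitv,rkelm,ceaeg] -> 7 lines: nwkyl rhj bcitv rkelm ceaeg nxvat ozgu
Final line 1: nwkyl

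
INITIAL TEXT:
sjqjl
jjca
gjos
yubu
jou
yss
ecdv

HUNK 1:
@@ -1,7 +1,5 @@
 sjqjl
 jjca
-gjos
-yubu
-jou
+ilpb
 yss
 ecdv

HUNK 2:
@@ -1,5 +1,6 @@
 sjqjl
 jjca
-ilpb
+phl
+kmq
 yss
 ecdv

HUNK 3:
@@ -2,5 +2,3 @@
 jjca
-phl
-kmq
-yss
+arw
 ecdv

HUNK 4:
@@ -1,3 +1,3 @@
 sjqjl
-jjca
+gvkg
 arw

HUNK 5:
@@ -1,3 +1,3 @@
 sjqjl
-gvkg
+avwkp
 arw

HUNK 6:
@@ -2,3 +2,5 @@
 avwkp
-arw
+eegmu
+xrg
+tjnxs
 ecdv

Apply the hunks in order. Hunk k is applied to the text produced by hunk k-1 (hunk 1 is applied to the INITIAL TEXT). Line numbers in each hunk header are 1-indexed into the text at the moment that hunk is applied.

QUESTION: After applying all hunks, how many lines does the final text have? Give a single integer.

Hunk 1: at line 1 remove [gjos,yubu,jou] add [ilpb] -> 5 lines: sjqjl jjca ilpb yss ecdv
Hunk 2: at line 1 remove [ilpb] add [phl,kmq] -> 6 lines: sjqjl jjca phl kmq yss ecdv
Hunk 3: at line 2 remove [phl,kmq,yss] add [arw] -> 4 lines: sjqjl jjca arw ecdv
Hunk 4: at line 1 remove [jjca] add [gvkg] -> 4 lines: sjqjl gvkg arw ecdv
Hunk 5: at line 1 remove [gvkg] add [avwkp] -> 4 lines: sjqjl avwkp arw ecdv
Hunk 6: at line 2 remove [arw] add [eegmu,xrg,tjnxs] -> 6 lines: sjqjl avwkp eegmu xrg tjnxs ecdv
Final line count: 6

Answer: 6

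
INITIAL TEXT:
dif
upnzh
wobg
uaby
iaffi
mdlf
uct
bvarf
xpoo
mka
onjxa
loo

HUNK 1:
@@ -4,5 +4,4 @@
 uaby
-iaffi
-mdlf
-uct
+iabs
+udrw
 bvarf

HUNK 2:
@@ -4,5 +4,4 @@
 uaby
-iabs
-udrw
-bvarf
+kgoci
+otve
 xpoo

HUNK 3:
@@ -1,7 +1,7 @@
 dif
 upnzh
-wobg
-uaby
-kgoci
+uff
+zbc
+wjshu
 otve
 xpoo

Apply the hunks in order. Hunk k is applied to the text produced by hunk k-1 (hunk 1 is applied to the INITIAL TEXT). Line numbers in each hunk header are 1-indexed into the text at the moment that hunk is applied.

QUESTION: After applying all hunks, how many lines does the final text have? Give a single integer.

Hunk 1: at line 4 remove [iaffi,mdlf,uct] add [iabs,udrw] -> 11 lines: dif upnzh wobg uaby iabs udrw bvarf xpoo mka onjxa loo
Hunk 2: at line 4 remove [iabs,udrw,bvarf] add [kgoci,otve] -> 10 lines: dif upnzh wobg uaby kgoci otve xpoo mka onjxa loo
Hunk 3: at line 1 remove [wobg,uaby,kgoci] add [uff,zbc,wjshu] -> 10 lines: dif upnzh uff zbc wjshu otve xpoo mka onjxa loo
Final line count: 10

Answer: 10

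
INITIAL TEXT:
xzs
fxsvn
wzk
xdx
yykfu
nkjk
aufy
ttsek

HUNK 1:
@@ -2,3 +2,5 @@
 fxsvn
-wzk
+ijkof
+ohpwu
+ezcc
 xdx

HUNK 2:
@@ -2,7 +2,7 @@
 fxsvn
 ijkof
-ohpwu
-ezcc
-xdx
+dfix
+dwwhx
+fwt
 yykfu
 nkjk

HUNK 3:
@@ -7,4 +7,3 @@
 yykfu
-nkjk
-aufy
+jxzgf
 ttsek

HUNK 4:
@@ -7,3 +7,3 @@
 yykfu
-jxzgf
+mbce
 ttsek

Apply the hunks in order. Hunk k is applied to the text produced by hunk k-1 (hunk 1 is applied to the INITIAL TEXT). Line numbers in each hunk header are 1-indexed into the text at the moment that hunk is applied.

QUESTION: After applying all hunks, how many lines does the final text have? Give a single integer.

Hunk 1: at line 2 remove [wzk] add [ijkof,ohpwu,ezcc] -> 10 lines: xzs fxsvn ijkof ohpwu ezcc xdx yykfu nkjk aufy ttsek
Hunk 2: at line 2 remove [ohpwu,ezcc,xdx] add [dfix,dwwhx,fwt] -> 10 lines: xzs fxsvn ijkof dfix dwwhx fwt yykfu nkjk aufy ttsek
Hunk 3: at line 7 remove [nkjk,aufy] add [jxzgf] -> 9 lines: xzs fxsvn ijkof dfix dwwhx fwt yykfu jxzgf ttsek
Hunk 4: at line 7 remove [jxzgf] add [mbce] -> 9 lines: xzs fxsvn ijkof dfix dwwhx fwt yykfu mbce ttsek
Final line count: 9

Answer: 9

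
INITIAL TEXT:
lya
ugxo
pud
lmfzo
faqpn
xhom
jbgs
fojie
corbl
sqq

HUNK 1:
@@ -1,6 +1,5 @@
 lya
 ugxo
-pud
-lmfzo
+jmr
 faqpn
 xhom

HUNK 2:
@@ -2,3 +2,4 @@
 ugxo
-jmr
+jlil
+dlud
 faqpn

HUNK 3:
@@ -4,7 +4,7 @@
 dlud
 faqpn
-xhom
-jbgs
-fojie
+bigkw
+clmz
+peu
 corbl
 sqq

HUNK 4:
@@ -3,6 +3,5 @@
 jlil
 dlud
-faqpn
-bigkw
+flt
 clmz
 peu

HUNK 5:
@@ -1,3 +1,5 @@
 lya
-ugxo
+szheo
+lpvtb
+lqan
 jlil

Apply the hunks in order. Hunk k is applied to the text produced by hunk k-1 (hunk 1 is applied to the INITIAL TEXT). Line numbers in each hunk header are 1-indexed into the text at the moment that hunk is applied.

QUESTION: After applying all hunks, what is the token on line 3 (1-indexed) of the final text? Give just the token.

Answer: lpvtb

Derivation:
Hunk 1: at line 1 remove [pud,lmfzo] add [jmr] -> 9 lines: lya ugxo jmr faqpn xhom jbgs fojie corbl sqq
Hunk 2: at line 2 remove [jmr] add [jlil,dlud] -> 10 lines: lya ugxo jlil dlud faqpn xhom jbgs fojie corbl sqq
Hunk 3: at line 4 remove [xhom,jbgs,fojie] add [bigkw,clmz,peu] -> 10 lines: lya ugxo jlil dlud faqpn bigkw clmz peu corbl sqq
Hunk 4: at line 3 remove [faqpn,bigkw] add [flt] -> 9 lines: lya ugxo jlil dlud flt clmz peu corbl sqq
Hunk 5: at line 1 remove [ugxo] add [szheo,lpvtb,lqan] -> 11 lines: lya szheo lpvtb lqan jlil dlud flt clmz peu corbl sqq
Final line 3: lpvtb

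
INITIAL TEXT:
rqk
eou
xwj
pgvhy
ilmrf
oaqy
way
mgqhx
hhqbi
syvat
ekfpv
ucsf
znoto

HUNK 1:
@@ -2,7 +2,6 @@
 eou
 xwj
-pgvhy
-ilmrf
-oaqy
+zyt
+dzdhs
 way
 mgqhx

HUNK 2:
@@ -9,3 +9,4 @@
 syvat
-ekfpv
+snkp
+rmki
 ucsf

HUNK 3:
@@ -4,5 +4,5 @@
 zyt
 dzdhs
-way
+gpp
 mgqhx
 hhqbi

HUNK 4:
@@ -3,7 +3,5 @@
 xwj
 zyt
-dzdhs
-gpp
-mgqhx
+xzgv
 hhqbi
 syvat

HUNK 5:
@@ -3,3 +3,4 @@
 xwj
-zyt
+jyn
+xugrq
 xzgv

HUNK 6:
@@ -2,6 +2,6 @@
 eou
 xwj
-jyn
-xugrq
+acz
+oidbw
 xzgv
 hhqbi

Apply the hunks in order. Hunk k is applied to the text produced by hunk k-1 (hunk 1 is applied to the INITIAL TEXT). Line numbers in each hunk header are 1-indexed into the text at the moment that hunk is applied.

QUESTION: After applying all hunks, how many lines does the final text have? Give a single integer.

Answer: 12

Derivation:
Hunk 1: at line 2 remove [pgvhy,ilmrf,oaqy] add [zyt,dzdhs] -> 12 lines: rqk eou xwj zyt dzdhs way mgqhx hhqbi syvat ekfpv ucsf znoto
Hunk 2: at line 9 remove [ekfpv] add [snkp,rmki] -> 13 lines: rqk eou xwj zyt dzdhs way mgqhx hhqbi syvat snkp rmki ucsf znoto
Hunk 3: at line 4 remove [way] add [gpp] -> 13 lines: rqk eou xwj zyt dzdhs gpp mgqhx hhqbi syvat snkp rmki ucsf znoto
Hunk 4: at line 3 remove [dzdhs,gpp,mgqhx] add [xzgv] -> 11 lines: rqk eou xwj zyt xzgv hhqbi syvat snkp rmki ucsf znoto
Hunk 5: at line 3 remove [zyt] add [jyn,xugrq] -> 12 lines: rqk eou xwj jyn xugrq xzgv hhqbi syvat snkp rmki ucsf znoto
Hunk 6: at line 2 remove [jyn,xugrq] add [acz,oidbw] -> 12 lines: rqk eou xwj acz oidbw xzgv hhqbi syvat snkp rmki ucsf znoto
Final line count: 12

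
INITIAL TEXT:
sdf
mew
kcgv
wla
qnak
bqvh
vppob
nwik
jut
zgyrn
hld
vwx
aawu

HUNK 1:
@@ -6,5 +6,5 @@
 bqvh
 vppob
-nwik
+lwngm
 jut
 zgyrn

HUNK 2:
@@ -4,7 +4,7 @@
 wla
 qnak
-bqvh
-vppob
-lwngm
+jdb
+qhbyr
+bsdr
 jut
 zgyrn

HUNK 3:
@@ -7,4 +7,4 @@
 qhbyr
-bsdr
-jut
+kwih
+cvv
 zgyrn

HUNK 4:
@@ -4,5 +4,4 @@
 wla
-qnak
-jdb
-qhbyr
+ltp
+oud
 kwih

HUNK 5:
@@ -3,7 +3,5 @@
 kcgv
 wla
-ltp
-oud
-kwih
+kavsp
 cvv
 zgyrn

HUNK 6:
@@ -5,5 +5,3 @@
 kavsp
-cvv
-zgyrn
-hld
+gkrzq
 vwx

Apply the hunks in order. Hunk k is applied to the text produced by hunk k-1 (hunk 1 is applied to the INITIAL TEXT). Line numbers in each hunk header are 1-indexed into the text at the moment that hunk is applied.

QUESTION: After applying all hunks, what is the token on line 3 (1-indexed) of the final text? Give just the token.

Hunk 1: at line 6 remove [nwik] add [lwngm] -> 13 lines: sdf mew kcgv wla qnak bqvh vppob lwngm jut zgyrn hld vwx aawu
Hunk 2: at line 4 remove [bqvh,vppob,lwngm] add [jdb,qhbyr,bsdr] -> 13 lines: sdf mew kcgv wla qnak jdb qhbyr bsdr jut zgyrn hld vwx aawu
Hunk 3: at line 7 remove [bsdr,jut] add [kwih,cvv] -> 13 lines: sdf mew kcgv wla qnak jdb qhbyr kwih cvv zgyrn hld vwx aawu
Hunk 4: at line 4 remove [qnak,jdb,qhbyr] add [ltp,oud] -> 12 lines: sdf mew kcgv wla ltp oud kwih cvv zgyrn hld vwx aawu
Hunk 5: at line 3 remove [ltp,oud,kwih] add [kavsp] -> 10 lines: sdf mew kcgv wla kavsp cvv zgyrn hld vwx aawu
Hunk 6: at line 5 remove [cvv,zgyrn,hld] add [gkrzq] -> 8 lines: sdf mew kcgv wla kavsp gkrzq vwx aawu
Final line 3: kcgv

Answer: kcgv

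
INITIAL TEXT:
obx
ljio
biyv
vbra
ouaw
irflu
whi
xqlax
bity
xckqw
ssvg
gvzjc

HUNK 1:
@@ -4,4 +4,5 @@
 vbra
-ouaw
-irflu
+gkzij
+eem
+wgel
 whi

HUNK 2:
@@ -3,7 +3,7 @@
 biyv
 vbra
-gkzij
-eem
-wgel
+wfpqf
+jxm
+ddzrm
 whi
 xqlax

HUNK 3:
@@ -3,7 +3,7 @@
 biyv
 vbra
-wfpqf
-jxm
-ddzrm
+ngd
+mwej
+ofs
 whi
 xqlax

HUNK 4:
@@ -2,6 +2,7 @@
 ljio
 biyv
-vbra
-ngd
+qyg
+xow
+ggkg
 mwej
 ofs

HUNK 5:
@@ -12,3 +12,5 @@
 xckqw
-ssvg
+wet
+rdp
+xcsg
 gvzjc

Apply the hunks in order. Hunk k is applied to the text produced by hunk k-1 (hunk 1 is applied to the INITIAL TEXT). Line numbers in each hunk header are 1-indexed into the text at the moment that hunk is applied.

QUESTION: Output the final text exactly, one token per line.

Hunk 1: at line 4 remove [ouaw,irflu] add [gkzij,eem,wgel] -> 13 lines: obx ljio biyv vbra gkzij eem wgel whi xqlax bity xckqw ssvg gvzjc
Hunk 2: at line 3 remove [gkzij,eem,wgel] add [wfpqf,jxm,ddzrm] -> 13 lines: obx ljio biyv vbra wfpqf jxm ddzrm whi xqlax bity xckqw ssvg gvzjc
Hunk 3: at line 3 remove [wfpqf,jxm,ddzrm] add [ngd,mwej,ofs] -> 13 lines: obx ljio biyv vbra ngd mwej ofs whi xqlax bity xckqw ssvg gvzjc
Hunk 4: at line 2 remove [vbra,ngd] add [qyg,xow,ggkg] -> 14 lines: obx ljio biyv qyg xow ggkg mwej ofs whi xqlax bity xckqw ssvg gvzjc
Hunk 5: at line 12 remove [ssvg] add [wet,rdp,xcsg] -> 16 lines: obx ljio biyv qyg xow ggkg mwej ofs whi xqlax bity xckqw wet rdp xcsg gvzjc

Answer: obx
ljio
biyv
qyg
xow
ggkg
mwej
ofs
whi
xqlax
bity
xckqw
wet
rdp
xcsg
gvzjc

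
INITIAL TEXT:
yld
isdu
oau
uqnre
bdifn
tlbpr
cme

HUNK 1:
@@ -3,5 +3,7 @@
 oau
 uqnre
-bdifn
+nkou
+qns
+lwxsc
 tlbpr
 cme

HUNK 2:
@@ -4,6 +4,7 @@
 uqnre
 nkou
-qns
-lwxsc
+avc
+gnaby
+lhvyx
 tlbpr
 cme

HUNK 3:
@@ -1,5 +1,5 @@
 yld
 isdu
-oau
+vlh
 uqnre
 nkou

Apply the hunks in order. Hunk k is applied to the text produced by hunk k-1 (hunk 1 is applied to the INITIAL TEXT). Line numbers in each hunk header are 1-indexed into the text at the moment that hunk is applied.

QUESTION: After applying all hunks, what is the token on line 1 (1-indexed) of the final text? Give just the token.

Hunk 1: at line 3 remove [bdifn] add [nkou,qns,lwxsc] -> 9 lines: yld isdu oau uqnre nkou qns lwxsc tlbpr cme
Hunk 2: at line 4 remove [qns,lwxsc] add [avc,gnaby,lhvyx] -> 10 lines: yld isdu oau uqnre nkou avc gnaby lhvyx tlbpr cme
Hunk 3: at line 1 remove [oau] add [vlh] -> 10 lines: yld isdu vlh uqnre nkou avc gnaby lhvyx tlbpr cme
Final line 1: yld

Answer: yld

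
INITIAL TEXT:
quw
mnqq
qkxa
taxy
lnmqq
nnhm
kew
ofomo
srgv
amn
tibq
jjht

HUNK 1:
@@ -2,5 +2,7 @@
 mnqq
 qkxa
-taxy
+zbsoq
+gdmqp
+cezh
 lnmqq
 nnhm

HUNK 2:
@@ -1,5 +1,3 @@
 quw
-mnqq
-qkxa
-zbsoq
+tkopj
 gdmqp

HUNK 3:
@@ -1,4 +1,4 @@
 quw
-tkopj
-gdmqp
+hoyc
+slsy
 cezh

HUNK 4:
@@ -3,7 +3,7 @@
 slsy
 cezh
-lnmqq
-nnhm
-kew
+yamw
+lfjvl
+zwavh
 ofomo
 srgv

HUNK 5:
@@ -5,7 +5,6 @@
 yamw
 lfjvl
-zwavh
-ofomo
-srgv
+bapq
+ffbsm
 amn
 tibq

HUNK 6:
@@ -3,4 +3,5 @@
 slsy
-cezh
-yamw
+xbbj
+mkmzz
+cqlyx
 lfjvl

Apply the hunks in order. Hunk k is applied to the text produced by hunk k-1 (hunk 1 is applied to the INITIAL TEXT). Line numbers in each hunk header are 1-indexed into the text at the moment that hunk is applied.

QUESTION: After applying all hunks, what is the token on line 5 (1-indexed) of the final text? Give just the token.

Answer: mkmzz

Derivation:
Hunk 1: at line 2 remove [taxy] add [zbsoq,gdmqp,cezh] -> 14 lines: quw mnqq qkxa zbsoq gdmqp cezh lnmqq nnhm kew ofomo srgv amn tibq jjht
Hunk 2: at line 1 remove [mnqq,qkxa,zbsoq] add [tkopj] -> 12 lines: quw tkopj gdmqp cezh lnmqq nnhm kew ofomo srgv amn tibq jjht
Hunk 3: at line 1 remove [tkopj,gdmqp] add [hoyc,slsy] -> 12 lines: quw hoyc slsy cezh lnmqq nnhm kew ofomo srgv amn tibq jjht
Hunk 4: at line 3 remove [lnmqq,nnhm,kew] add [yamw,lfjvl,zwavh] -> 12 lines: quw hoyc slsy cezh yamw lfjvl zwavh ofomo srgv amn tibq jjht
Hunk 5: at line 5 remove [zwavh,ofomo,srgv] add [bapq,ffbsm] -> 11 lines: quw hoyc slsy cezh yamw lfjvl bapq ffbsm amn tibq jjht
Hunk 6: at line 3 remove [cezh,yamw] add [xbbj,mkmzz,cqlyx] -> 12 lines: quw hoyc slsy xbbj mkmzz cqlyx lfjvl bapq ffbsm amn tibq jjht
Final line 5: mkmzz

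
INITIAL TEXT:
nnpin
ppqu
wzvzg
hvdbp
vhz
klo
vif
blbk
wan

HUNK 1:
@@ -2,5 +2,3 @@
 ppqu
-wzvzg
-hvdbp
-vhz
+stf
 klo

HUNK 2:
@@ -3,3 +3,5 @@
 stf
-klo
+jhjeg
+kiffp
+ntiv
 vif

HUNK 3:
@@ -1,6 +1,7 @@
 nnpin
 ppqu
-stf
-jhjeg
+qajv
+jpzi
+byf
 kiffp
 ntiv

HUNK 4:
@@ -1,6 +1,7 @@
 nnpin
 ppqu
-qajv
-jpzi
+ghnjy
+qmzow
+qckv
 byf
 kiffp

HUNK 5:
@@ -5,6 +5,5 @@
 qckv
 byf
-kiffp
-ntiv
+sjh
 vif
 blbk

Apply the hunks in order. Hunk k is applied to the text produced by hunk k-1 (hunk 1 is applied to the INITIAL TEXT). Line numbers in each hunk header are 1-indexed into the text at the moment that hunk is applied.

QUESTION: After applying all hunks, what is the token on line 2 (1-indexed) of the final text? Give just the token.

Answer: ppqu

Derivation:
Hunk 1: at line 2 remove [wzvzg,hvdbp,vhz] add [stf] -> 7 lines: nnpin ppqu stf klo vif blbk wan
Hunk 2: at line 3 remove [klo] add [jhjeg,kiffp,ntiv] -> 9 lines: nnpin ppqu stf jhjeg kiffp ntiv vif blbk wan
Hunk 3: at line 1 remove [stf,jhjeg] add [qajv,jpzi,byf] -> 10 lines: nnpin ppqu qajv jpzi byf kiffp ntiv vif blbk wan
Hunk 4: at line 1 remove [qajv,jpzi] add [ghnjy,qmzow,qckv] -> 11 lines: nnpin ppqu ghnjy qmzow qckv byf kiffp ntiv vif blbk wan
Hunk 5: at line 5 remove [kiffp,ntiv] add [sjh] -> 10 lines: nnpin ppqu ghnjy qmzow qckv byf sjh vif blbk wan
Final line 2: ppqu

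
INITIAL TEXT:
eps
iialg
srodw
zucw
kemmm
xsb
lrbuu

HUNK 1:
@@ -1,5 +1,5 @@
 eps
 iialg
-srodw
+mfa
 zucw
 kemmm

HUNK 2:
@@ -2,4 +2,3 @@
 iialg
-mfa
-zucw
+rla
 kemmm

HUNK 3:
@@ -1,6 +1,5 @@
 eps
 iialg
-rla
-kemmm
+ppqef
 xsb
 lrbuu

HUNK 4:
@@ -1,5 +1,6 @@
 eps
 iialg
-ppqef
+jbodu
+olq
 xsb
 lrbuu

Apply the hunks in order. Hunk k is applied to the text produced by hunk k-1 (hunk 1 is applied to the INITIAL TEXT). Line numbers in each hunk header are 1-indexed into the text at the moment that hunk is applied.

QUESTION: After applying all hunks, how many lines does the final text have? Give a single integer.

Answer: 6

Derivation:
Hunk 1: at line 1 remove [srodw] add [mfa] -> 7 lines: eps iialg mfa zucw kemmm xsb lrbuu
Hunk 2: at line 2 remove [mfa,zucw] add [rla] -> 6 lines: eps iialg rla kemmm xsb lrbuu
Hunk 3: at line 1 remove [rla,kemmm] add [ppqef] -> 5 lines: eps iialg ppqef xsb lrbuu
Hunk 4: at line 1 remove [ppqef] add [jbodu,olq] -> 6 lines: eps iialg jbodu olq xsb lrbuu
Final line count: 6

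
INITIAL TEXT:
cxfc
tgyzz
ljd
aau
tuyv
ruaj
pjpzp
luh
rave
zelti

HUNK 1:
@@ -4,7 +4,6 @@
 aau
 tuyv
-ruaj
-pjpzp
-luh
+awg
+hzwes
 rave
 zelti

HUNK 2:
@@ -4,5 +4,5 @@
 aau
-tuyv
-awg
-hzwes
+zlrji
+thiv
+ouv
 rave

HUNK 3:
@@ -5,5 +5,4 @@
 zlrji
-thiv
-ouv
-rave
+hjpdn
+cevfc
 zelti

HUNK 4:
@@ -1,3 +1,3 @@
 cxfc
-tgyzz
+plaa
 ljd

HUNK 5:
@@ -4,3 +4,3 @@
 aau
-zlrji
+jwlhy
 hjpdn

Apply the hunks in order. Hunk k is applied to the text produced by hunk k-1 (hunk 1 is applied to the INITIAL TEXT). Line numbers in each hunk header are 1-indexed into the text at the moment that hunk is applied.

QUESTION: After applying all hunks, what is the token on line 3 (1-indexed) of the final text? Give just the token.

Answer: ljd

Derivation:
Hunk 1: at line 4 remove [ruaj,pjpzp,luh] add [awg,hzwes] -> 9 lines: cxfc tgyzz ljd aau tuyv awg hzwes rave zelti
Hunk 2: at line 4 remove [tuyv,awg,hzwes] add [zlrji,thiv,ouv] -> 9 lines: cxfc tgyzz ljd aau zlrji thiv ouv rave zelti
Hunk 3: at line 5 remove [thiv,ouv,rave] add [hjpdn,cevfc] -> 8 lines: cxfc tgyzz ljd aau zlrji hjpdn cevfc zelti
Hunk 4: at line 1 remove [tgyzz] add [plaa] -> 8 lines: cxfc plaa ljd aau zlrji hjpdn cevfc zelti
Hunk 5: at line 4 remove [zlrji] add [jwlhy] -> 8 lines: cxfc plaa ljd aau jwlhy hjpdn cevfc zelti
Final line 3: ljd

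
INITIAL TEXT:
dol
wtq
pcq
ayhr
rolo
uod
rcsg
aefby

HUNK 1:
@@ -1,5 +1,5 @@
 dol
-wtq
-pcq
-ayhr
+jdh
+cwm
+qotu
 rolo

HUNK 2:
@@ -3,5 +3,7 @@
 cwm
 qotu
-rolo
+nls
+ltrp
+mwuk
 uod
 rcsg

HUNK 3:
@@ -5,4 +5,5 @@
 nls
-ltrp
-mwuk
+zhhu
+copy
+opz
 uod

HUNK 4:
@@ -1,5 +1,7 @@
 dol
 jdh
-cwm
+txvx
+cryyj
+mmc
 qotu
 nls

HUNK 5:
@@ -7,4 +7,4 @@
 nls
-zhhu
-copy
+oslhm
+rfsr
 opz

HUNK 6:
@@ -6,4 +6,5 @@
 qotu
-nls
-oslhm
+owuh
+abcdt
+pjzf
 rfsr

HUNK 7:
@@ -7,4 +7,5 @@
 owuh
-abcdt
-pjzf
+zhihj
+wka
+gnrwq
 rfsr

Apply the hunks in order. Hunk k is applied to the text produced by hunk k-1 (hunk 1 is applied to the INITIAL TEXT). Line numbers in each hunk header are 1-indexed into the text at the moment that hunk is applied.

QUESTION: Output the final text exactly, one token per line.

Answer: dol
jdh
txvx
cryyj
mmc
qotu
owuh
zhihj
wka
gnrwq
rfsr
opz
uod
rcsg
aefby

Derivation:
Hunk 1: at line 1 remove [wtq,pcq,ayhr] add [jdh,cwm,qotu] -> 8 lines: dol jdh cwm qotu rolo uod rcsg aefby
Hunk 2: at line 3 remove [rolo] add [nls,ltrp,mwuk] -> 10 lines: dol jdh cwm qotu nls ltrp mwuk uod rcsg aefby
Hunk 3: at line 5 remove [ltrp,mwuk] add [zhhu,copy,opz] -> 11 lines: dol jdh cwm qotu nls zhhu copy opz uod rcsg aefby
Hunk 4: at line 1 remove [cwm] add [txvx,cryyj,mmc] -> 13 lines: dol jdh txvx cryyj mmc qotu nls zhhu copy opz uod rcsg aefby
Hunk 5: at line 7 remove [zhhu,copy] add [oslhm,rfsr] -> 13 lines: dol jdh txvx cryyj mmc qotu nls oslhm rfsr opz uod rcsg aefby
Hunk 6: at line 6 remove [nls,oslhm] add [owuh,abcdt,pjzf] -> 14 lines: dol jdh txvx cryyj mmc qotu owuh abcdt pjzf rfsr opz uod rcsg aefby
Hunk 7: at line 7 remove [abcdt,pjzf] add [zhihj,wka,gnrwq] -> 15 lines: dol jdh txvx cryyj mmc qotu owuh zhihj wka gnrwq rfsr opz uod rcsg aefby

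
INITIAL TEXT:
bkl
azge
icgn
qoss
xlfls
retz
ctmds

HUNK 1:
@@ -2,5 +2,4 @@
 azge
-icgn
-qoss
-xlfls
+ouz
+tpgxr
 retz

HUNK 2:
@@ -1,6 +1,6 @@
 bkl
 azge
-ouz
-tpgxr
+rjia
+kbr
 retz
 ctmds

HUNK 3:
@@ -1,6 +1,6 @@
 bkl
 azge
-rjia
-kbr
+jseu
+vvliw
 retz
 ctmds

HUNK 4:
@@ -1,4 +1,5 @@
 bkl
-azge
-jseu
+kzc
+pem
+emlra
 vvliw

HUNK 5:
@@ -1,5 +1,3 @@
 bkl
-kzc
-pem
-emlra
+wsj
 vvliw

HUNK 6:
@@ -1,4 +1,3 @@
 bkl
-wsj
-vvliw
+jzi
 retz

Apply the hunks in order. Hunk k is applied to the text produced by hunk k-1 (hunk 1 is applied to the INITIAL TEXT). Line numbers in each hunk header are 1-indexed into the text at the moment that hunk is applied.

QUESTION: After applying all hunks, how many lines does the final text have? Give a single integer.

Hunk 1: at line 2 remove [icgn,qoss,xlfls] add [ouz,tpgxr] -> 6 lines: bkl azge ouz tpgxr retz ctmds
Hunk 2: at line 1 remove [ouz,tpgxr] add [rjia,kbr] -> 6 lines: bkl azge rjia kbr retz ctmds
Hunk 3: at line 1 remove [rjia,kbr] add [jseu,vvliw] -> 6 lines: bkl azge jseu vvliw retz ctmds
Hunk 4: at line 1 remove [azge,jseu] add [kzc,pem,emlra] -> 7 lines: bkl kzc pem emlra vvliw retz ctmds
Hunk 5: at line 1 remove [kzc,pem,emlra] add [wsj] -> 5 lines: bkl wsj vvliw retz ctmds
Hunk 6: at line 1 remove [wsj,vvliw] add [jzi] -> 4 lines: bkl jzi retz ctmds
Final line count: 4

Answer: 4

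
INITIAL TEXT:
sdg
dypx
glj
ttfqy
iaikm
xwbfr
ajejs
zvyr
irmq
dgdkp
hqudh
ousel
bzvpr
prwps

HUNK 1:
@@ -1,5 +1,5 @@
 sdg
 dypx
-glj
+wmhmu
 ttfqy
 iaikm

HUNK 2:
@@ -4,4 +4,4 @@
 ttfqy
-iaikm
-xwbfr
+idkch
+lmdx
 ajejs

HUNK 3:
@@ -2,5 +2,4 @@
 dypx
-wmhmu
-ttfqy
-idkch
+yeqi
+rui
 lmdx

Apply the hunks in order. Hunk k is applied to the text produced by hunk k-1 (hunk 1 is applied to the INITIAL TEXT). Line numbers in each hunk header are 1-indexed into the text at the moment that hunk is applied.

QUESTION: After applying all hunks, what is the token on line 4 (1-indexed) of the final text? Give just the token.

Answer: rui

Derivation:
Hunk 1: at line 1 remove [glj] add [wmhmu] -> 14 lines: sdg dypx wmhmu ttfqy iaikm xwbfr ajejs zvyr irmq dgdkp hqudh ousel bzvpr prwps
Hunk 2: at line 4 remove [iaikm,xwbfr] add [idkch,lmdx] -> 14 lines: sdg dypx wmhmu ttfqy idkch lmdx ajejs zvyr irmq dgdkp hqudh ousel bzvpr prwps
Hunk 3: at line 2 remove [wmhmu,ttfqy,idkch] add [yeqi,rui] -> 13 lines: sdg dypx yeqi rui lmdx ajejs zvyr irmq dgdkp hqudh ousel bzvpr prwps
Final line 4: rui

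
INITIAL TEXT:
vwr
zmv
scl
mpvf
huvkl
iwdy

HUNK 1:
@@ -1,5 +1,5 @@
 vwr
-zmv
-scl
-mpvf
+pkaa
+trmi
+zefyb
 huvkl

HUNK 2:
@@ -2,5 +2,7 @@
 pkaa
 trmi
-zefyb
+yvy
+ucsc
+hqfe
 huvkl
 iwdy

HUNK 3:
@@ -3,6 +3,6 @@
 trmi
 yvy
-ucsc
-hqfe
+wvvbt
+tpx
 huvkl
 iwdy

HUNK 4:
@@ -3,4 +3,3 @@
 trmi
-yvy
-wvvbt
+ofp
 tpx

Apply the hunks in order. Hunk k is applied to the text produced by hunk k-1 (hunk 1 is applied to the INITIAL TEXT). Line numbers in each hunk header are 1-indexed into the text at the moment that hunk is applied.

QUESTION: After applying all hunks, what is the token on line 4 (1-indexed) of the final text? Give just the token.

Hunk 1: at line 1 remove [zmv,scl,mpvf] add [pkaa,trmi,zefyb] -> 6 lines: vwr pkaa trmi zefyb huvkl iwdy
Hunk 2: at line 2 remove [zefyb] add [yvy,ucsc,hqfe] -> 8 lines: vwr pkaa trmi yvy ucsc hqfe huvkl iwdy
Hunk 3: at line 3 remove [ucsc,hqfe] add [wvvbt,tpx] -> 8 lines: vwr pkaa trmi yvy wvvbt tpx huvkl iwdy
Hunk 4: at line 3 remove [yvy,wvvbt] add [ofp] -> 7 lines: vwr pkaa trmi ofp tpx huvkl iwdy
Final line 4: ofp

Answer: ofp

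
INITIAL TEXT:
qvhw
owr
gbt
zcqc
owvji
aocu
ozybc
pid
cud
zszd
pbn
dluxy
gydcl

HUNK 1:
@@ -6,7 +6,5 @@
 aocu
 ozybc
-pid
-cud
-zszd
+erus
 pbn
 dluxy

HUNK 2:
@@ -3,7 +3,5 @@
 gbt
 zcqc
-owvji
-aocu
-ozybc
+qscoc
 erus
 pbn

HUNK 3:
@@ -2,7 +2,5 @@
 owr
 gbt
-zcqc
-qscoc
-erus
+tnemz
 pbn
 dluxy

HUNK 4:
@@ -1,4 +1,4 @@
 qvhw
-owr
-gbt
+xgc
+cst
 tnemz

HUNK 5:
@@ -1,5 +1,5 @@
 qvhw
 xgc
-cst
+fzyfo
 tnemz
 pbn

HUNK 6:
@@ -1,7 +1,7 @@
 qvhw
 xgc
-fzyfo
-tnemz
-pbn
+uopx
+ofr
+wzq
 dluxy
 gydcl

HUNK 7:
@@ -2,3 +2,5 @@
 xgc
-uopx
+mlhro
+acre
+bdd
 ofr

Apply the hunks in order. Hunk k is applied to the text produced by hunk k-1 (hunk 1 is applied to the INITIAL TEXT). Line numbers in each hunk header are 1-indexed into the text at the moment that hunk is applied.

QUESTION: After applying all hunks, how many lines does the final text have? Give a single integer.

Answer: 9

Derivation:
Hunk 1: at line 6 remove [pid,cud,zszd] add [erus] -> 11 lines: qvhw owr gbt zcqc owvji aocu ozybc erus pbn dluxy gydcl
Hunk 2: at line 3 remove [owvji,aocu,ozybc] add [qscoc] -> 9 lines: qvhw owr gbt zcqc qscoc erus pbn dluxy gydcl
Hunk 3: at line 2 remove [zcqc,qscoc,erus] add [tnemz] -> 7 lines: qvhw owr gbt tnemz pbn dluxy gydcl
Hunk 4: at line 1 remove [owr,gbt] add [xgc,cst] -> 7 lines: qvhw xgc cst tnemz pbn dluxy gydcl
Hunk 5: at line 1 remove [cst] add [fzyfo] -> 7 lines: qvhw xgc fzyfo tnemz pbn dluxy gydcl
Hunk 6: at line 1 remove [fzyfo,tnemz,pbn] add [uopx,ofr,wzq] -> 7 lines: qvhw xgc uopx ofr wzq dluxy gydcl
Hunk 7: at line 2 remove [uopx] add [mlhro,acre,bdd] -> 9 lines: qvhw xgc mlhro acre bdd ofr wzq dluxy gydcl
Final line count: 9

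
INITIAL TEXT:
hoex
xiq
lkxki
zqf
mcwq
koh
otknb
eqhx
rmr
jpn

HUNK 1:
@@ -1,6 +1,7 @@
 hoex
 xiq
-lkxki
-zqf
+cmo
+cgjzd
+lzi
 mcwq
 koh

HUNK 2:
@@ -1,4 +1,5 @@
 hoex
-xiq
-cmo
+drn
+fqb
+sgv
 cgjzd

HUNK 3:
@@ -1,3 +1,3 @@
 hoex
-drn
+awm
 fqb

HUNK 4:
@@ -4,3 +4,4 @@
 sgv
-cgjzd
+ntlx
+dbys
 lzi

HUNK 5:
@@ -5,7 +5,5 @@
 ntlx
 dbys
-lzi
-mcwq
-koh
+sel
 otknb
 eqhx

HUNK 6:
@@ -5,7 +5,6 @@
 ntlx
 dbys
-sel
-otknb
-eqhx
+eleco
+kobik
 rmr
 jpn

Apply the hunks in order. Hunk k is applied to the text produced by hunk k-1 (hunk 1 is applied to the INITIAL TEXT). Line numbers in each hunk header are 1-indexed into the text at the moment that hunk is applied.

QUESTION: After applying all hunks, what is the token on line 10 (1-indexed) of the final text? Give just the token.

Hunk 1: at line 1 remove [lkxki,zqf] add [cmo,cgjzd,lzi] -> 11 lines: hoex xiq cmo cgjzd lzi mcwq koh otknb eqhx rmr jpn
Hunk 2: at line 1 remove [xiq,cmo] add [drn,fqb,sgv] -> 12 lines: hoex drn fqb sgv cgjzd lzi mcwq koh otknb eqhx rmr jpn
Hunk 3: at line 1 remove [drn] add [awm] -> 12 lines: hoex awm fqb sgv cgjzd lzi mcwq koh otknb eqhx rmr jpn
Hunk 4: at line 4 remove [cgjzd] add [ntlx,dbys] -> 13 lines: hoex awm fqb sgv ntlx dbys lzi mcwq koh otknb eqhx rmr jpn
Hunk 5: at line 5 remove [lzi,mcwq,koh] add [sel] -> 11 lines: hoex awm fqb sgv ntlx dbys sel otknb eqhx rmr jpn
Hunk 6: at line 5 remove [sel,otknb,eqhx] add [eleco,kobik] -> 10 lines: hoex awm fqb sgv ntlx dbys eleco kobik rmr jpn
Final line 10: jpn

Answer: jpn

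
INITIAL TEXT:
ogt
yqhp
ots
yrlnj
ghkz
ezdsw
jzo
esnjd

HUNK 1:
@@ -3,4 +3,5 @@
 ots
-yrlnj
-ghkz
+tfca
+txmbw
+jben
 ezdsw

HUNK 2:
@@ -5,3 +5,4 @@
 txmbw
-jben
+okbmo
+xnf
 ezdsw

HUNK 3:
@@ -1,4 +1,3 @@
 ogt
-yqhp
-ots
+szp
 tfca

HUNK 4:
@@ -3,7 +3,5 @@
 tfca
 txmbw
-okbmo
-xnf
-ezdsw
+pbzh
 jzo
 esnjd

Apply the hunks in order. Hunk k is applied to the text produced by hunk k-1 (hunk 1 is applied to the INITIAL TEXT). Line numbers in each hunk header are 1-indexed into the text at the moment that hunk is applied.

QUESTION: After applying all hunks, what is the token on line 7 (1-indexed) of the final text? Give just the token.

Hunk 1: at line 3 remove [yrlnj,ghkz] add [tfca,txmbw,jben] -> 9 lines: ogt yqhp ots tfca txmbw jben ezdsw jzo esnjd
Hunk 2: at line 5 remove [jben] add [okbmo,xnf] -> 10 lines: ogt yqhp ots tfca txmbw okbmo xnf ezdsw jzo esnjd
Hunk 3: at line 1 remove [yqhp,ots] add [szp] -> 9 lines: ogt szp tfca txmbw okbmo xnf ezdsw jzo esnjd
Hunk 4: at line 3 remove [okbmo,xnf,ezdsw] add [pbzh] -> 7 lines: ogt szp tfca txmbw pbzh jzo esnjd
Final line 7: esnjd

Answer: esnjd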